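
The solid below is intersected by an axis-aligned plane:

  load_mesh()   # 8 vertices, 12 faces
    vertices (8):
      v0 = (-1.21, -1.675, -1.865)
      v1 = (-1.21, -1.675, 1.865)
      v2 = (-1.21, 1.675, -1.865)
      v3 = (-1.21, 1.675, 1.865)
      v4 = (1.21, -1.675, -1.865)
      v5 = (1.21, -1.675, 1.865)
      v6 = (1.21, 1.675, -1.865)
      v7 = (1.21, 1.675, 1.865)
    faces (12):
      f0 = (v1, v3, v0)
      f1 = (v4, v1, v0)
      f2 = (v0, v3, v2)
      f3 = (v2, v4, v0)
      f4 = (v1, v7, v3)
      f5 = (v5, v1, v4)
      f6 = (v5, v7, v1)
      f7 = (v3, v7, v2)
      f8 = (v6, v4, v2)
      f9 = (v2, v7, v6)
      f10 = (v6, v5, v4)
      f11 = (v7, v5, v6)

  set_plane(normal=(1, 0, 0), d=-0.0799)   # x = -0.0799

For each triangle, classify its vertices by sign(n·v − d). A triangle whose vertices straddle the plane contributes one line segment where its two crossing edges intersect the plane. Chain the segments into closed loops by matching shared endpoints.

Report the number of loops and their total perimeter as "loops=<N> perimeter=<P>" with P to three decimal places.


loops=1 perimeter=14.160

Straddling triangles (8 of 12):
  (v4,v1,v0) [+--] → (-0.0799, -1.675, 0.123152)–(-0.0799, -1.675, -1.865)  len=1.9882
  (v2,v4,v0) [-+-] → (-0.0799, 0.110605, -1.865)–(-0.0799, -1.675, -1.865)  len=1.7856
  (v1,v7,v3) [-+-] → (-0.0799, -0.110605, 1.865)–(-0.0799, 1.675, 1.865)  len=1.7856
  (v5,v1,v4) [+-+] → (-0.0799, -1.675, 1.865)–(-0.0799, -1.675, 0.123152)  len=1.7418
  (v5,v7,v1) [++-] → (-0.0799, -0.110605, 1.865)–(-0.0799, -1.675, 1.865)  len=1.5644
  (v3,v7,v2) [-+-] → (-0.0799, 1.675, 1.865)–(-0.0799, 1.675, -0.123152)  len=1.9882
  (v6,v4,v2) [++-] → (-0.0799, 0.110605, -1.865)–(-0.0799, 1.675, -1.865)  len=1.5644
  (v2,v7,v6) [-++] → (-0.0799, 1.675, -0.123152)–(-0.0799, 1.675, -1.865)  len=1.7418

Chained into 1 loop(s):
  loop 1: 8 segments, perimeter = 14.1600
Total perimeter = 14.160


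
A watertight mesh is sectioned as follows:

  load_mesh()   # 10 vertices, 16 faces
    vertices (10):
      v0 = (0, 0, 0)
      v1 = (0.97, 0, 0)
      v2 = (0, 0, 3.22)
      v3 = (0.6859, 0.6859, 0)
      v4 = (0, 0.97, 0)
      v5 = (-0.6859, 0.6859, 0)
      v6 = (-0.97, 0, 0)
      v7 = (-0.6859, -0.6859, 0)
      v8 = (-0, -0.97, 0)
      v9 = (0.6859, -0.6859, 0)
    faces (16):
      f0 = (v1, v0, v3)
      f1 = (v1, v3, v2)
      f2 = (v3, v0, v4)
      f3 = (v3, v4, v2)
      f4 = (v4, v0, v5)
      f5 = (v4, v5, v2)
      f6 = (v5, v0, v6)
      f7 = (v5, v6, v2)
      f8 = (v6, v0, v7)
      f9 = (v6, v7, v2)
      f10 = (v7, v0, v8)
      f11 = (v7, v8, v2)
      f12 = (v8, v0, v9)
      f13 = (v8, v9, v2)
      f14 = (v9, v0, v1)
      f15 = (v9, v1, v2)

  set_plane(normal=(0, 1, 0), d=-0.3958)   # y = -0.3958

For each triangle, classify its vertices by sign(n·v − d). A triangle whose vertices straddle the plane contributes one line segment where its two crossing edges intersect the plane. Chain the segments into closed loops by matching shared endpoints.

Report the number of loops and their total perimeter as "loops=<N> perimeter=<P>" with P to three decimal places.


loops=1 perimeter=5.803

Straddling triangles (8 of 16):
  (v6,v0,v7) [++-] → (-0.3958, -0.3958, 0)–(-0.80606, -0.3958, 0)  len=0.4103
  (v6,v7,v2) [+-+] → (-0.80606, -0.3958, 0)–(-0.3958, -0.3958, 1.36189)  len=1.4223
  (v7,v0,v8) [-+-] → (-0.3958, -0.3958, 0)–(0, -0.3958, 0)  len=0.3958
  (v7,v8,v2) [--+] → (0, -0.3958, 1.90611)–(-0.3958, -0.3958, 1.36189)  len=0.6729
  (v8,v0,v9) [-+-] → (0, -0.3958, 0)–(0.3958, -0.3958, 0)  len=0.3958
  (v8,v9,v2) [--+] → (0.3958, -0.3958, 1.36189)–(0, -0.3958, 1.90611)  len=0.6729
  (v9,v0,v1) [-++] → (0.3958, -0.3958, 0)–(0.80606, -0.3958, 0)  len=0.4103
  (v9,v1,v2) [-++] → (0.80606, -0.3958, 0)–(0.3958, -0.3958, 1.36189)  len=1.4223

Chained into 1 loop(s):
  loop 1: 8 segments, perimeter = 5.8027
Total perimeter = 5.803


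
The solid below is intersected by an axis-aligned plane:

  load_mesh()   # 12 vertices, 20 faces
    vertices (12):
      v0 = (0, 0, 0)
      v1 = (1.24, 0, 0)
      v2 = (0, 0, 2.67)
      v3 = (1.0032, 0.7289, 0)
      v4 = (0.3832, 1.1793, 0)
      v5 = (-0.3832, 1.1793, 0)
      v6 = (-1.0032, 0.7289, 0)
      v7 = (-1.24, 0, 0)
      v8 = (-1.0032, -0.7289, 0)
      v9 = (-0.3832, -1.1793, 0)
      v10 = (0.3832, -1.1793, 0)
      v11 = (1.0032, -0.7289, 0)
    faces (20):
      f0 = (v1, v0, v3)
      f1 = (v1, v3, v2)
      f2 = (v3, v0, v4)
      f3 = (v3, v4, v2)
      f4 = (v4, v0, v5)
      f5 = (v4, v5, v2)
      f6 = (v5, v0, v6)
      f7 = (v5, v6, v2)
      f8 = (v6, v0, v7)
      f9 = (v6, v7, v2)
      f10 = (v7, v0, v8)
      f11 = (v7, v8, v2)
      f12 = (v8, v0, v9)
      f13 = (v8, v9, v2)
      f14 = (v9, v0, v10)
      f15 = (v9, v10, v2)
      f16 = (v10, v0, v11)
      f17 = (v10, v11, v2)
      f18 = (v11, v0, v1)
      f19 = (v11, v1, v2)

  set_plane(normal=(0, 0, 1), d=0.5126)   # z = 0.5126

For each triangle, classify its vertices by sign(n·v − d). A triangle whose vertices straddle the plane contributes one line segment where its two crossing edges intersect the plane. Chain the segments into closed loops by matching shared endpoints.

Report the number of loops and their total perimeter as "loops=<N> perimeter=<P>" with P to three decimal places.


loops=1 perimeter=6.192

Straddling triangles (10 of 20):
  (v1,v3,v2) [--+] → (0.810601, 0.588962, 0.5126)–(1.00194, 0, 0.5126)  len=0.6193
  (v3,v4,v2) [--+] → (0.309631, 0.952892, 0.5126)–(0.810601, 0.588962, 0.5126)  len=0.6192
  (v4,v5,v2) [--+] → (-0.309631, 0.952892, 0.5126)–(0.309631, 0.952892, 0.5126)  len=0.6193
  (v5,v6,v2) [--+] → (-0.810601, 0.588962, 0.5126)–(-0.309631, 0.952892, 0.5126)  len=0.6192
  (v6,v7,v2) [--+] → (-1.00194, 0, 0.5126)–(-0.810601, 0.588962, 0.5126)  len=0.6193
  (v7,v8,v2) [--+] → (-0.810601, -0.588962, 0.5126)–(-1.00194, 0, 0.5126)  len=0.6193
  (v8,v9,v2) [--+] → (-0.309631, -0.952892, 0.5126)–(-0.810601, -0.588962, 0.5126)  len=0.6192
  (v9,v10,v2) [--+] → (0.309631, -0.952892, 0.5126)–(-0.309631, -0.952892, 0.5126)  len=0.6193
  (v10,v11,v2) [--+] → (0.810601, -0.588962, 0.5126)–(0.309631, -0.952892, 0.5126)  len=0.6192
  (v11,v1,v2) [--+] → (1.00194, 0, 0.5126)–(0.810601, -0.588962, 0.5126)  len=0.6193

Chained into 1 loop(s):
  loop 1: 10 segments, perimeter = 6.1924
Total perimeter = 6.192


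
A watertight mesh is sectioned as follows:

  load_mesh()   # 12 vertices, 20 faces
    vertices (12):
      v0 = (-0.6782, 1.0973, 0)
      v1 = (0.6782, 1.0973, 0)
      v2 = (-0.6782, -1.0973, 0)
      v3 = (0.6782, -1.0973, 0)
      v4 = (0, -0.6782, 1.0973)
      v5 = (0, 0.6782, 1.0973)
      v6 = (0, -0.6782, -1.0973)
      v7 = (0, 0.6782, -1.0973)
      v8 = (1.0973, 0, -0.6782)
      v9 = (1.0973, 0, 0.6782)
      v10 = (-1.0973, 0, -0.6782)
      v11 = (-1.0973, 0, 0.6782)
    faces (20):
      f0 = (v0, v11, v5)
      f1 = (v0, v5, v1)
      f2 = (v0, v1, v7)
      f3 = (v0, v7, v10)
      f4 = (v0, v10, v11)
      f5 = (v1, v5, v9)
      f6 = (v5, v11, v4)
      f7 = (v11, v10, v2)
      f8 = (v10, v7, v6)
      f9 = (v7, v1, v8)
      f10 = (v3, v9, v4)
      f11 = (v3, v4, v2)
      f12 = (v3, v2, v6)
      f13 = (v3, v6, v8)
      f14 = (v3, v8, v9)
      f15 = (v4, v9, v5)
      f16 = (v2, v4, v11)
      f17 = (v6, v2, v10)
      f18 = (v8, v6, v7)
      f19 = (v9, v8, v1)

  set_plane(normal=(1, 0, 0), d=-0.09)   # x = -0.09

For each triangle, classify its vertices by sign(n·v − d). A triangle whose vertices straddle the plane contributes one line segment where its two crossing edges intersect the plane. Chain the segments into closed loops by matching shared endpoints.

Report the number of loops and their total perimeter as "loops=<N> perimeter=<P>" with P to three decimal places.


loops=1 perimeter=7.195

Straddling triangles (10 of 20):
  (v0,v11,v5) [--+] → (-0.09, 0.622574, 1.06293)–(-0.09, 0.733816, 0.951684)  len=0.1573
  (v0,v5,v1) [-++] → (-0.09, 0.733816, 0.951684)–(-0.09, 1.0973, 0)  len=1.0187
  (v0,v1,v7) [-++] → (-0.09, 1.0973, 0)–(-0.09, 0.733816, -0.951684)  len=1.0187
  (v0,v7,v10) [-+-] → (-0.09, 0.733816, -0.951684)–(-0.09, 0.622574, -1.06293)  len=0.1573
  (v5,v11,v4) [+-+] → (-0.09, 0.622574, 1.06293)–(-0.09, -0.622574, 1.06293)  len=1.2451
  (v10,v7,v6) [-++] → (-0.09, 0.622574, -1.06293)–(-0.09, -0.622574, -1.06293)  len=1.2451
  (v3,v4,v2) [++-] → (-0.09, -0.733816, 0.951684)–(-0.09, -1.0973, 0)  len=1.0187
  (v3,v2,v6) [+-+] → (-0.09, -1.0973, 0)–(-0.09, -0.733816, -0.951684)  len=1.0187
  (v2,v4,v11) [-+-] → (-0.09, -0.733816, 0.951684)–(-0.09, -0.622574, 1.06293)  len=0.1573
  (v6,v2,v10) [+--] → (-0.09, -0.733816, -0.951684)–(-0.09, -0.622574, -1.06293)  len=0.1573

Chained into 1 loop(s):
  loop 1: 10 segments, perimeter = 7.1945
Total perimeter = 7.195


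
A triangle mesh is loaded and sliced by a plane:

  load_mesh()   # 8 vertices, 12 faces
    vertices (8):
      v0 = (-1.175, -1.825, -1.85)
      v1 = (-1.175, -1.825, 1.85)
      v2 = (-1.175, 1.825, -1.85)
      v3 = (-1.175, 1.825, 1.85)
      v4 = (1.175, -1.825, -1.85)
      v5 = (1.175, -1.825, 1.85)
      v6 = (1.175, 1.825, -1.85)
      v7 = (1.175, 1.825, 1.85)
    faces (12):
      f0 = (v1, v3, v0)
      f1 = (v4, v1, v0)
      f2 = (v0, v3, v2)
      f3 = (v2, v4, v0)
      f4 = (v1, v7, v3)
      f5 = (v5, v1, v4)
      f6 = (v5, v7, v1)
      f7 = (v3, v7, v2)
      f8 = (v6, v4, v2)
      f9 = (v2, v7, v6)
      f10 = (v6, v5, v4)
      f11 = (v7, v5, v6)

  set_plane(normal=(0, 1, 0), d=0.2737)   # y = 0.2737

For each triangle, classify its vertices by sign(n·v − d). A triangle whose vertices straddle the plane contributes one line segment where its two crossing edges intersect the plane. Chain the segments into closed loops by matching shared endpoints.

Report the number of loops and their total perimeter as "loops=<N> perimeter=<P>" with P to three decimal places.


Straddling triangles (8 of 12):
  (v1,v3,v0) [-+-] → (-1.175, 0.2737, 1.85)–(-1.175, 0.2737, 0.277449)  len=1.5726
  (v0,v3,v2) [-++] → (-1.175, 0.2737, 0.277449)–(-1.175, 0.2737, -1.85)  len=2.1274
  (v2,v4,v0) [+--] → (-0.176218, 0.2737, -1.85)–(-1.175, 0.2737, -1.85)  len=0.9988
  (v1,v7,v3) [-++] → (0.176218, 0.2737, 1.85)–(-1.175, 0.2737, 1.85)  len=1.3512
  (v5,v7,v1) [-+-] → (1.175, 0.2737, 1.85)–(0.176218, 0.2737, 1.85)  len=0.9988
  (v6,v4,v2) [+-+] → (1.175, 0.2737, -1.85)–(-0.176218, 0.2737, -1.85)  len=1.3512
  (v6,v5,v4) [+--] → (1.175, 0.2737, -0.277449)–(1.175, 0.2737, -1.85)  len=1.5726
  (v7,v5,v6) [+-+] → (1.175, 0.2737, 1.85)–(1.175, 0.2737, -0.277449)  len=2.1274

Chained into 1 loop(s):
  loop 1: 8 segments, perimeter = 12.1000
Total perimeter = 12.100

loops=1 perimeter=12.100


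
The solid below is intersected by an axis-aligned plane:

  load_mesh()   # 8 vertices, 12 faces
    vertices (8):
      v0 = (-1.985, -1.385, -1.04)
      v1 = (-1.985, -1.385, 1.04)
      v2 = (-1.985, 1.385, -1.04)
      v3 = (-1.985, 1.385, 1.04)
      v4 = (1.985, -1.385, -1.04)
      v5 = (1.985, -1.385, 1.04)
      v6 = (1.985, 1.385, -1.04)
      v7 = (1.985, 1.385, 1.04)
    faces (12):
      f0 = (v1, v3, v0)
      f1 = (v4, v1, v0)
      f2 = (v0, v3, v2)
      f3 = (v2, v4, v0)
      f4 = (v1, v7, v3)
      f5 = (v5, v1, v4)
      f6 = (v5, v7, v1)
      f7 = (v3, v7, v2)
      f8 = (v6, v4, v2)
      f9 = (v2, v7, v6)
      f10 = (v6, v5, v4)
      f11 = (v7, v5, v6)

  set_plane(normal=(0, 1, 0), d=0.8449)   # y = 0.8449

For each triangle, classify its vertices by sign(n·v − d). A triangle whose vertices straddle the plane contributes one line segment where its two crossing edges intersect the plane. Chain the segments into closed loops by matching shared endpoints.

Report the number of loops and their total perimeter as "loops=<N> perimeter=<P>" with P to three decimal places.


loops=1 perimeter=12.100

Straddling triangles (8 of 12):
  (v1,v3,v0) [-+-] → (-1.985, 0.8449, 1.04)–(-1.985, 0.8449, 0.634438)  len=0.4056
  (v0,v3,v2) [-++] → (-1.985, 0.8449, 0.634438)–(-1.985, 0.8449, -1.04)  len=1.6744
  (v2,v4,v0) [+--] → (-1.21092, 0.8449, -1.04)–(-1.985, 0.8449, -1.04)  len=0.7741
  (v1,v7,v3) [-++] → (1.21092, 0.8449, 1.04)–(-1.985, 0.8449, 1.04)  len=3.1959
  (v5,v7,v1) [-+-] → (1.985, 0.8449, 1.04)–(1.21092, 0.8449, 1.04)  len=0.7741
  (v6,v4,v2) [+-+] → (1.985, 0.8449, -1.04)–(-1.21092, 0.8449, -1.04)  len=3.1959
  (v6,v5,v4) [+--] → (1.985, 0.8449, -0.634438)–(1.985, 0.8449, -1.04)  len=0.4056
  (v7,v5,v6) [+-+] → (1.985, 0.8449, 1.04)–(1.985, 0.8449, -0.634438)  len=1.6744

Chained into 1 loop(s):
  loop 1: 8 segments, perimeter = 12.1000
Total perimeter = 12.100


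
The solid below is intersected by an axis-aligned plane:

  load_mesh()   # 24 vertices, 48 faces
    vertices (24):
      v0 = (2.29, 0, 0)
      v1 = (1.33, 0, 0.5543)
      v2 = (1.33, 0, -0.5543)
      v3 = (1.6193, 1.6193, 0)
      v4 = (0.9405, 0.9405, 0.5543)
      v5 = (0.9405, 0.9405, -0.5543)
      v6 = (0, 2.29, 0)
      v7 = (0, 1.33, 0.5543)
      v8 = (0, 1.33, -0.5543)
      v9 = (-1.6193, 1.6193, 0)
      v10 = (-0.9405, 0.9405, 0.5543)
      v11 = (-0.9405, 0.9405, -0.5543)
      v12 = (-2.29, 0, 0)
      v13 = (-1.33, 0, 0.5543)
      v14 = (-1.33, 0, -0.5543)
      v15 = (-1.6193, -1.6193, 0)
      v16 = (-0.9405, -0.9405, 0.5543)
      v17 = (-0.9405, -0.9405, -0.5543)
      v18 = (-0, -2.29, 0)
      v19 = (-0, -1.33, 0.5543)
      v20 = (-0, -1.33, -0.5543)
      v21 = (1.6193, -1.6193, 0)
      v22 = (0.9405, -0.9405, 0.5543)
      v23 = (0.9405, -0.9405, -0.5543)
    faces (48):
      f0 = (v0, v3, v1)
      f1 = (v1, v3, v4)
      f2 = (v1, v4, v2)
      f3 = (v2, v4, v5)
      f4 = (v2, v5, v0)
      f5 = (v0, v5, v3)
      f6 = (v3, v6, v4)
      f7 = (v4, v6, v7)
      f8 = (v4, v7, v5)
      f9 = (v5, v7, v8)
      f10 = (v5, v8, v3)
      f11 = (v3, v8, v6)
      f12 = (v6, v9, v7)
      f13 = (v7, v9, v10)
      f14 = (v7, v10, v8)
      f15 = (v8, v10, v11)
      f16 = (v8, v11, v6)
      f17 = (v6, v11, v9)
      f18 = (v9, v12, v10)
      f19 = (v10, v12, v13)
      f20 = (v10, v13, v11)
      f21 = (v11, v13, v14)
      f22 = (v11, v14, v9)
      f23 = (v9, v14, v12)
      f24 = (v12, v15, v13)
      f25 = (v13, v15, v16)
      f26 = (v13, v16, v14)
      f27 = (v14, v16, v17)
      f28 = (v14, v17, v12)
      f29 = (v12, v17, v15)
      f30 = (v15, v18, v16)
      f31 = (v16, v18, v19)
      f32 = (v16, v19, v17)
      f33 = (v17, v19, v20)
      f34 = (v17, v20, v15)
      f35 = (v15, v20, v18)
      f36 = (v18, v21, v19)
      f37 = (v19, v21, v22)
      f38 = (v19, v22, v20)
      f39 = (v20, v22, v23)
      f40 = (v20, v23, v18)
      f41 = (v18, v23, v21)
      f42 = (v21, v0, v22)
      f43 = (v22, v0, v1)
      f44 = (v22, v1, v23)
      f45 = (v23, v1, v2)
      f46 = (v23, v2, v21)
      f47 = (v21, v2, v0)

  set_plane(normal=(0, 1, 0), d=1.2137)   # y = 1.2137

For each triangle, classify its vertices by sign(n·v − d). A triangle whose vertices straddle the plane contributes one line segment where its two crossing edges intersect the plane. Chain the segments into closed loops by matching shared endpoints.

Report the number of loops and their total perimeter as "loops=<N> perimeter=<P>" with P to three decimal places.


Straddling triangles (16 of 48):
  (v0,v3,v1) [-+-] → (1.7873, 1.2137, 0)–(1.54684, 1.2137, 0.13884)  len=0.2777
  (v1,v3,v4) [-+-] → (1.54684, 1.2137, 0.13884)–(1.2137, 1.2137, 0.331208)  len=0.3847
  (v0,v5,v3) [--+] → (1.2137, 1.2137, -0.331208)–(1.7873, 1.2137, 0)  len=0.6624
  (v3,v6,v4) [++-] → (0.7501, 1.2137, 0.442085)–(1.2137, 1.2137, 0.331208)  len=0.4767
  (v4,v6,v7) [-++] → (0.7501, 1.2137, 0.442085)–(0.280822, 1.2137, 0.5543)  len=0.4825
  (v4,v7,v5) [-+-] → (0.280822, 1.2137, 0.5543)–(0.280822, 1.2137, 0.223285)  len=0.3310
  (v5,v7,v8) [-++] → (0.280822, 1.2137, 0.223285)–(0.280822, 1.2137, -0.5543)  len=0.7776
  (v5,v8,v3) [-++] → (0.280822, 1.2137, -0.5543)–(1.2137, 1.2137, -0.331208)  len=0.9592
  (v7,v9,v10) [++-] → (-1.2137, 1.2137, 0.331208)–(-0.280822, 1.2137, 0.5543)  len=0.9592
  (v7,v10,v8) [+-+] → (-0.280822, 1.2137, 0.5543)–(-0.280822, 1.2137, -0.223285)  len=0.7776
  (v8,v10,v11) [+--] → (-0.280822, 1.2137, -0.223285)–(-0.280822, 1.2137, -0.5543)  len=0.3310
  (v8,v11,v6) [+-+] → (-0.280822, 1.2137, -0.5543)–(-0.7501, 1.2137, -0.442085)  len=0.4825
  (v6,v11,v9) [+-+] → (-0.7501, 1.2137, -0.442085)–(-1.2137, 1.2137, -0.331208)  len=0.4767
  (v9,v12,v10) [+--] → (-1.7873, 1.2137, 0)–(-1.2137, 1.2137, 0.331208)  len=0.6624
  (v11,v14,v9) [--+] → (-1.54684, 1.2137, -0.13884)–(-1.2137, 1.2137, -0.331208)  len=0.3847
  (v9,v14,v12) [+--] → (-1.54684, 1.2137, -0.13884)–(-1.7873, 1.2137, 0)  len=0.2777

Chained into 2 loop(s):
  loop 1: 8 segments, perimeter = 4.3517
  loop 2: 8 segments, perimeter = 4.3517
Total perimeter = 8.703

loops=2 perimeter=8.703


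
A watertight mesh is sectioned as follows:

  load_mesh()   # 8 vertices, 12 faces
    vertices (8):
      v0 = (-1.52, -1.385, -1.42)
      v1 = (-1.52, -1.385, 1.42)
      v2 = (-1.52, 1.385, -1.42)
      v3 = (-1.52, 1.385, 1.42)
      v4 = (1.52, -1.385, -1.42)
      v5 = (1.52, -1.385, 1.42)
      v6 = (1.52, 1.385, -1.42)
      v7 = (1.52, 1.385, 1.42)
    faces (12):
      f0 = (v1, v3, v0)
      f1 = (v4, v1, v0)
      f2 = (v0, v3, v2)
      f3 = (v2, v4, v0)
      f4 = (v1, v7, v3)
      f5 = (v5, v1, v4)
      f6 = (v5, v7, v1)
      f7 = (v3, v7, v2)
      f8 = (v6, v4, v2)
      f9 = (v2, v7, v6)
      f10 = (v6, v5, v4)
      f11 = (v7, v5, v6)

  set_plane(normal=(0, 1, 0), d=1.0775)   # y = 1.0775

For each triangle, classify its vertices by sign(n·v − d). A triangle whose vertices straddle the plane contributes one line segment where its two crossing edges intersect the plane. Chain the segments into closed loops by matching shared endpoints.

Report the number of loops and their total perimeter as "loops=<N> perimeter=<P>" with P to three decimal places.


Straddling triangles (8 of 12):
  (v1,v3,v0) [-+-] → (-1.52, 1.0775, 1.42)–(-1.52, 1.0775, 1.10473)  len=0.3153
  (v0,v3,v2) [-++] → (-1.52, 1.0775, 1.10473)–(-1.52, 1.0775, -1.42)  len=2.5247
  (v2,v4,v0) [+--] → (-1.18253, 1.0775, -1.42)–(-1.52, 1.0775, -1.42)  len=0.3375
  (v1,v7,v3) [-++] → (1.18253, 1.0775, 1.42)–(-1.52, 1.0775, 1.42)  len=2.7025
  (v5,v7,v1) [-+-] → (1.52, 1.0775, 1.42)–(1.18253, 1.0775, 1.42)  len=0.3375
  (v6,v4,v2) [+-+] → (1.52, 1.0775, -1.42)–(-1.18253, 1.0775, -1.42)  len=2.7025
  (v6,v5,v4) [+--] → (1.52, 1.0775, -1.10473)–(1.52, 1.0775, -1.42)  len=0.3153
  (v7,v5,v6) [+-+] → (1.52, 1.0775, 1.42)–(1.52, 1.0775, -1.10473)  len=2.5247

Chained into 1 loop(s):
  loop 1: 8 segments, perimeter = 11.7600
Total perimeter = 11.760

loops=1 perimeter=11.760


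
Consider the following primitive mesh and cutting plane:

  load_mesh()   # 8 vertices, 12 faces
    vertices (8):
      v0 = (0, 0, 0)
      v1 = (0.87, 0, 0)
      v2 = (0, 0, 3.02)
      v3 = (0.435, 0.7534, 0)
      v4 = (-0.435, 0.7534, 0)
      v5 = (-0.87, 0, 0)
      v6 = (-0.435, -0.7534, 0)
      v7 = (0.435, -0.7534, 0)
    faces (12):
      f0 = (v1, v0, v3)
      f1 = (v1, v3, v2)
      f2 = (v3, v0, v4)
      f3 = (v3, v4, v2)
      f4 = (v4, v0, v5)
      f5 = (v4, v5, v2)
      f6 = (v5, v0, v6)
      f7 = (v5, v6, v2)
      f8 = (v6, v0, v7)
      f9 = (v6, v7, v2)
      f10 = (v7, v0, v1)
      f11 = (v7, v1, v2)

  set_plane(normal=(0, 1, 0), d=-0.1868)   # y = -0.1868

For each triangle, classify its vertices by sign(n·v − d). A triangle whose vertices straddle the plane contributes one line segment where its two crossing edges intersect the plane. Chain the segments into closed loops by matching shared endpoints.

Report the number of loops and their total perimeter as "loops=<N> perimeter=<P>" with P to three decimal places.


loops=1 perimeter=6.467

Straddling triangles (6 of 12):
  (v5,v0,v6) [++-] → (-0.107855, -0.1868, 0)–(-0.762145, -0.1868, 0)  len=0.6543
  (v5,v6,v2) [+-+] → (-0.762145, -0.1868, 0)–(-0.107855, -0.1868, 2.27121)  len=2.3636
  (v6,v0,v7) [-+-] → (-0.107855, -0.1868, 0)–(0.107855, -0.1868, 0)  len=0.2157
  (v6,v7,v2) [--+] → (0.107855, -0.1868, 2.27121)–(-0.107855, -0.1868, 2.27121)  len=0.2157
  (v7,v0,v1) [-++] → (0.107855, -0.1868, 0)–(0.762145, -0.1868, 0)  len=0.6543
  (v7,v1,v2) [-++] → (0.762145, -0.1868, 0)–(0.107855, -0.1868, 2.27121)  len=2.3636

Chained into 1 loop(s):
  loop 1: 6 segments, perimeter = 6.4672
Total perimeter = 6.467


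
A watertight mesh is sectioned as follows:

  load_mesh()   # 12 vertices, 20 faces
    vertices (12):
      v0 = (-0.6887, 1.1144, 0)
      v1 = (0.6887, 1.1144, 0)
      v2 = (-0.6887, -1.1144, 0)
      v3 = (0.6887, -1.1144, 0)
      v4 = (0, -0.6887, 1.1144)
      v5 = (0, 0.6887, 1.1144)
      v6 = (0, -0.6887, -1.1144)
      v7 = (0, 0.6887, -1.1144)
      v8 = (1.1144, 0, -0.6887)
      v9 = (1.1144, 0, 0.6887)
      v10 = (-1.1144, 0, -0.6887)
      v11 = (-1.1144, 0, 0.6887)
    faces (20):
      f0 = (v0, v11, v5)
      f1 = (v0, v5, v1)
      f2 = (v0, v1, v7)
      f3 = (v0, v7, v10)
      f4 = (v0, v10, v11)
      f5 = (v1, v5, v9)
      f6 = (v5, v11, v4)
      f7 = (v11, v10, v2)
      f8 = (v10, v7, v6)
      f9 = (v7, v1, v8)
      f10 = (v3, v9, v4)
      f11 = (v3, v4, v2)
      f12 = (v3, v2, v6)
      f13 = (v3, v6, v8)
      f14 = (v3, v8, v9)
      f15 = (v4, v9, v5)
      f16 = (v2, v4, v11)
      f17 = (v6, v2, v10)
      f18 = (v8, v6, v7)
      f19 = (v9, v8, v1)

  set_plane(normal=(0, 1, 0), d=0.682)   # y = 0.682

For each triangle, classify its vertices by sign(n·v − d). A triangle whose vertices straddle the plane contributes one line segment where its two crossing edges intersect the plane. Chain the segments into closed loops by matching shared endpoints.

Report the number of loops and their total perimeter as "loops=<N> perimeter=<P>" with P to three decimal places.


loops=1 perimeter=5.884

Straddling triangles (10 of 20):
  (v0,v11,v5) [+-+] → (-0.853876, 0.682, 0.267224)–(-0.0108414, 0.682, 1.11026)  len=1.1922
  (v0,v7,v10) [++-] → (-0.0108414, 0.682, -1.11026)–(-0.853876, 0.682, -0.267224)  len=1.1922
  (v0,v10,v11) [+--] → (-0.853876, 0.682, -0.267224)–(-0.853876, 0.682, 0.267224)  len=0.5344
  (v1,v5,v9) [++-] → (0.0108414, 0.682, 1.11026)–(0.853876, 0.682, 0.267224)  len=1.1922
  (v5,v11,v4) [+--] → (-0.0108414, 0.682, 1.11026)–(0, 0.682, 1.1144)  len=0.0116
  (v10,v7,v6) [-+-] → (-0.0108414, 0.682, -1.11026)–(0, 0.682, -1.1144)  len=0.0116
  (v7,v1,v8) [++-] → (0.853876, 0.682, -0.267224)–(0.0108414, 0.682, -1.11026)  len=1.1922
  (v4,v9,v5) [--+] → (0.0108414, 0.682, 1.11026)–(0, 0.682, 1.1144)  len=0.0116
  (v8,v6,v7) [--+] → (0, 0.682, -1.1144)–(0.0108414, 0.682, -1.11026)  len=0.0116
  (v9,v8,v1) [--+] → (0.853876, 0.682, -0.267224)–(0.853876, 0.682, 0.267224)  len=0.5344

Chained into 1 loop(s):
  loop 1: 10 segments, perimeter = 5.8842
Total perimeter = 5.884


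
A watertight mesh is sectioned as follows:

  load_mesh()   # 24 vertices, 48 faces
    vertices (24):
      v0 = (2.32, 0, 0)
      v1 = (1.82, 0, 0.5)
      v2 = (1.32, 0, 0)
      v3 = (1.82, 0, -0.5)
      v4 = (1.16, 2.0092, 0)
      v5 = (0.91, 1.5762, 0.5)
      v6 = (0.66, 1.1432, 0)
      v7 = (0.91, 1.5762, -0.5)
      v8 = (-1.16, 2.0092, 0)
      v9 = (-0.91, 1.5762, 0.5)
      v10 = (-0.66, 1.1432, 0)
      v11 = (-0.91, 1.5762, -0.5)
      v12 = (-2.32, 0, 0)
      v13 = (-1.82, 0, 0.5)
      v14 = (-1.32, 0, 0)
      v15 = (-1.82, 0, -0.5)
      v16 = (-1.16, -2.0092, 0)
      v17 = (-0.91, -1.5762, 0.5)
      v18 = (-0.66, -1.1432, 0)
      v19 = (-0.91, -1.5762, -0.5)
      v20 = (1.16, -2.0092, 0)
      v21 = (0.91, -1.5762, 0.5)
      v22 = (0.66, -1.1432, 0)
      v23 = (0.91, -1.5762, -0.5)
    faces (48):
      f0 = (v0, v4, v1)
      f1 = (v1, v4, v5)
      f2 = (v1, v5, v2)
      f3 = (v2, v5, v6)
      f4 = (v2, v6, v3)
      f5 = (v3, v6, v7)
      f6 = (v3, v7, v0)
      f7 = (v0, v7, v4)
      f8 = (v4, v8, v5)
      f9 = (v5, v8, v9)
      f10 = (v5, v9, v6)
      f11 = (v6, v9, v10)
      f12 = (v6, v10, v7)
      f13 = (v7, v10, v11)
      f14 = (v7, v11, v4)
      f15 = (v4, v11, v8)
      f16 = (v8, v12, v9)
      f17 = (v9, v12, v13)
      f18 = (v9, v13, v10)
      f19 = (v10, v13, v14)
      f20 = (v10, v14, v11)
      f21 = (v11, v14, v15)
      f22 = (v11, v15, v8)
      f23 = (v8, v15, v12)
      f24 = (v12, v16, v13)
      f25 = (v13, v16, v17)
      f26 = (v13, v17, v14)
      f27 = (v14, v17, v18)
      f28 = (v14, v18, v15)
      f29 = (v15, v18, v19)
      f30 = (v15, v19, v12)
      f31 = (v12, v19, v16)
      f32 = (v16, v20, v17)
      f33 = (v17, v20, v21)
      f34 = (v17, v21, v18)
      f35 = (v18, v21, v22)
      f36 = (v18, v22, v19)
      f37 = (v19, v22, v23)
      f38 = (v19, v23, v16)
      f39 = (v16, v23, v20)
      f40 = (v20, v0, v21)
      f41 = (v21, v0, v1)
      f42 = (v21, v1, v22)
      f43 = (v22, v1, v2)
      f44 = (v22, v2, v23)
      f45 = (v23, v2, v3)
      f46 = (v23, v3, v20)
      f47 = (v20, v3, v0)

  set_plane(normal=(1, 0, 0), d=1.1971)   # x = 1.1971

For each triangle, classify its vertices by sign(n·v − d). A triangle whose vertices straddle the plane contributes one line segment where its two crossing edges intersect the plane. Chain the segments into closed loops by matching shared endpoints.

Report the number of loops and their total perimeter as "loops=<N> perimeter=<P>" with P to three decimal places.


loops=2 perimeter=8.000

Straddling triangles (16 of 48):
  (v0,v4,v1) [+-+] → (1.1971, 1.94494, 0)–(1.1971, 1.89626, 0.0281061)  len=0.0562
  (v1,v4,v5) [+--] → (1.1971, 1.89626, 0.0281061)–(1.1971, 1.07892, 0.5)  len=0.9438
  (v1,v5,v2) [+-+] → (1.1971, 1.07892, 0.5)–(1.1971, 0.472476, 0.149878)  len=0.7003
  (v2,v5,v6) [+--] → (1.1971, 0.472476, 0.149878)–(1.1971, 0.212878, 0)  len=0.2998
  (v2,v6,v3) [+-+] → (1.1971, 0.212878, 0)–(1.1971, 0.613879, -0.231509)  len=0.4630
  (v3,v6,v7) [+--] → (1.1971, 0.613879, -0.231509)–(1.1971, 1.07892, -0.5)  len=0.5370
  (v3,v7,v0) [+-+] → (1.1971, 1.07892, -0.5)–(1.1971, 1.25526, -0.398191)  len=0.2036
  (v0,v7,v4) [+--] → (1.1971, 1.25526, -0.398191)–(1.1971, 1.94494, 0)  len=0.7964
  (v20,v0,v21) [-+-] → (1.1971, -1.94494, 0)–(1.1971, -1.25526, 0.398191)  len=0.7964
  (v21,v0,v1) [-++] → (1.1971, -1.25526, 0.398191)–(1.1971, -1.07892, 0.5)  len=0.2036
  (v21,v1,v22) [-+-] → (1.1971, -1.07892, 0.5)–(1.1971, -0.613879, 0.231509)  len=0.5370
  (v22,v1,v2) [-++] → (1.1971, -0.613879, 0.231509)–(1.1971, -0.212878, 0)  len=0.4630
  (v22,v2,v23) [-+-] → (1.1971, -0.212878, 0)–(1.1971, -0.472476, -0.149878)  len=0.2998
  (v23,v2,v3) [-++] → (1.1971, -0.472476, -0.149878)–(1.1971, -1.07892, -0.5)  len=0.7003
  (v23,v3,v20) [-+-] → (1.1971, -1.07892, -0.5)–(1.1971, -1.89626, -0.0281061)  len=0.9438
  (v20,v3,v0) [-++] → (1.1971, -1.89626, -0.0281061)–(1.1971, -1.94494, 0)  len=0.0562

Chained into 2 loop(s):
  loop 1: 8 segments, perimeter = 4.0000
  loop 2: 8 segments, perimeter = 4.0000
Total perimeter = 8.000


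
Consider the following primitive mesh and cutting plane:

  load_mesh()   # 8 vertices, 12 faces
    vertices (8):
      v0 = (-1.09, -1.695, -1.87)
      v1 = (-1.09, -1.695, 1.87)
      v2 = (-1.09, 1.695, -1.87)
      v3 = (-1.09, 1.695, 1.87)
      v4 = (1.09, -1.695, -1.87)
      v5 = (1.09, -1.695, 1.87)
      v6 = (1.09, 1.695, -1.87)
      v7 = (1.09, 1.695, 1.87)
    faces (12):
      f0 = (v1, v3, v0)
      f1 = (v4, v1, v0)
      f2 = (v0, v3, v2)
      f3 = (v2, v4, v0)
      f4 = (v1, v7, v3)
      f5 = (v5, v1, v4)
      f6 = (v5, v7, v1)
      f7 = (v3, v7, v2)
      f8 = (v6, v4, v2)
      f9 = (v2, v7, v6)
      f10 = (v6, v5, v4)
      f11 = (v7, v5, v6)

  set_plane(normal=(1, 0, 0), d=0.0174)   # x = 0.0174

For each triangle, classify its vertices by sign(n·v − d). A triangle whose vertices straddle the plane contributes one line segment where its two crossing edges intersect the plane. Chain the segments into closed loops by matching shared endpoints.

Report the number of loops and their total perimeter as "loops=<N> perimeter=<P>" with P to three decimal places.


Straddling triangles (8 of 12):
  (v4,v1,v0) [+--] → (0.0174, -1.695, -0.0298514)–(0.0174, -1.695, -1.87)  len=1.8401
  (v2,v4,v0) [-+-] → (0.0174, -0.0270578, -1.87)–(0.0174, -1.695, -1.87)  len=1.6679
  (v1,v7,v3) [-+-] → (0.0174, 0.0270578, 1.87)–(0.0174, 1.695, 1.87)  len=1.6679
  (v5,v1,v4) [+-+] → (0.0174, -1.695, 1.87)–(0.0174, -1.695, -0.0298514)  len=1.8999
  (v5,v7,v1) [++-] → (0.0174, 0.0270578, 1.87)–(0.0174, -1.695, 1.87)  len=1.7221
  (v3,v7,v2) [-+-] → (0.0174, 1.695, 1.87)–(0.0174, 1.695, 0.0298514)  len=1.8401
  (v6,v4,v2) [++-] → (0.0174, -0.0270578, -1.87)–(0.0174, 1.695, -1.87)  len=1.7221
  (v2,v7,v6) [-++] → (0.0174, 1.695, 0.0298514)–(0.0174, 1.695, -1.87)  len=1.8999

Chained into 1 loop(s):
  loop 1: 8 segments, perimeter = 14.2600
Total perimeter = 14.260

loops=1 perimeter=14.260


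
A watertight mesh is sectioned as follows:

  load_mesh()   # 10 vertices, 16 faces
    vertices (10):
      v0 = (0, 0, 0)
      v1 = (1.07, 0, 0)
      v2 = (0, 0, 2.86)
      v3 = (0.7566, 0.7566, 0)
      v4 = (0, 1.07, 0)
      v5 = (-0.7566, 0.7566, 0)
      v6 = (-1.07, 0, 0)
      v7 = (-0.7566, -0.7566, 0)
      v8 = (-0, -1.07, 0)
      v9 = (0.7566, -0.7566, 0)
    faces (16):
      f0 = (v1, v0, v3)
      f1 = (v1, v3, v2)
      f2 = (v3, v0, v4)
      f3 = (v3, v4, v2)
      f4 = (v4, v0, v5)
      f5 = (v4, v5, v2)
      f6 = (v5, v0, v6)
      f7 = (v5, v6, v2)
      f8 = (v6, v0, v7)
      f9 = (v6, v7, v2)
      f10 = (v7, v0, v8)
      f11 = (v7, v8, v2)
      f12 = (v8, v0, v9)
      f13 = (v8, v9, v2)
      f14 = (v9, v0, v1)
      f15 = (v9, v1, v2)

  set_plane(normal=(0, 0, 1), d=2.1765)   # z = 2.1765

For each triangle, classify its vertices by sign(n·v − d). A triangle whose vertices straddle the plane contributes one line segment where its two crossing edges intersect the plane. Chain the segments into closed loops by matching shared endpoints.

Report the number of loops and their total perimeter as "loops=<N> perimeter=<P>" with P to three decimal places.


Straddling triangles (8 of 16):
  (v1,v3,v2) [--+] → (0.180817, 0.180817, 2.1765)–(0.255715, 0, 2.1765)  len=0.1957
  (v3,v4,v2) [--+] → (0, 0.255715, 2.1765)–(0.180817, 0.180817, 2.1765)  len=0.1957
  (v4,v5,v2) [--+] → (-0.180817, 0.180817, 2.1765)–(0, 0.255715, 2.1765)  len=0.1957
  (v5,v6,v2) [--+] → (-0.255715, 0, 2.1765)–(-0.180817, 0.180817, 2.1765)  len=0.1957
  (v6,v7,v2) [--+] → (-0.180817, -0.180817, 2.1765)–(-0.255715, 0, 2.1765)  len=0.1957
  (v7,v8,v2) [--+] → (0, -0.255715, 2.1765)–(-0.180817, -0.180817, 2.1765)  len=0.1957
  (v8,v9,v2) [--+] → (0.180817, -0.180817, 2.1765)–(0, -0.255715, 2.1765)  len=0.1957
  (v9,v1,v2) [--+] → (0.255715, 0, 2.1765)–(0.180817, -0.180817, 2.1765)  len=0.1957

Chained into 1 loop(s):
  loop 1: 8 segments, perimeter = 1.5657
Total perimeter = 1.566

loops=1 perimeter=1.566


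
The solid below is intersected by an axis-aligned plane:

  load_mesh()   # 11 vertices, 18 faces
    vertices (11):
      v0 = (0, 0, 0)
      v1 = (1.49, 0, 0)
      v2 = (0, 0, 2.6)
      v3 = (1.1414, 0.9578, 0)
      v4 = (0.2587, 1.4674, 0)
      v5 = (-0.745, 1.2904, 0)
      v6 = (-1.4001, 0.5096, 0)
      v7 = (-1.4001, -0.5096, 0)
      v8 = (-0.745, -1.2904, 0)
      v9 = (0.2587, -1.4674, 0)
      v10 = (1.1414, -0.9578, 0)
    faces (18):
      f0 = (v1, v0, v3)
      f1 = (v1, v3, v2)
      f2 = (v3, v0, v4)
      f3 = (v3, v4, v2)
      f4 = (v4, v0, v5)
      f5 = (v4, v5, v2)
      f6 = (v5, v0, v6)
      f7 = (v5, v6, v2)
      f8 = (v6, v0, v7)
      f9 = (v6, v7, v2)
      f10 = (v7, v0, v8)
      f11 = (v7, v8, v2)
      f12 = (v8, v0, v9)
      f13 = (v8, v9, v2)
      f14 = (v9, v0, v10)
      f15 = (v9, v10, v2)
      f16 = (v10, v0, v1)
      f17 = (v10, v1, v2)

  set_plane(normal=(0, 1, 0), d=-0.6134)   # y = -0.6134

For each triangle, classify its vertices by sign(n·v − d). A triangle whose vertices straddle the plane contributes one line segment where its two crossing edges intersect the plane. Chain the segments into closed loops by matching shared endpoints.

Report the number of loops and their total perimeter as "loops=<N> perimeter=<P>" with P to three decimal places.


loops=1 perimeter=6.660

Straddling triangles (8 of 18):
  (v7,v0,v8) [++-] → (-0.354141, -0.6134, 0)–(-1.31301, -0.6134, 0)  len=0.9589
  (v7,v8,v2) [+-+] → (-1.31301, -0.6134, 0)–(-0.354141, -0.6134, 1.36407)  len=1.6674
  (v8,v0,v9) [-+-] → (-0.354141, -0.6134, 0)–(0.108141, -0.6134, 0)  len=0.4623
  (v8,v9,v2) [--+] → (0.108141, -0.6134, 1.51315)–(-0.354141, -0.6134, 1.36407)  len=0.4857
  (v9,v0,v10) [-+-] → (0.108141, -0.6134, 0)–(0.730982, -0.6134, 0)  len=0.6228
  (v9,v10,v2) [--+] → (0.730982, -0.6134, 0.934892)–(0.108141, -0.6134, 1.51315)  len=0.8499
  (v10,v0,v1) [-++] → (0.730982, -0.6134, 0)–(1.26675, -0.6134, 0)  len=0.5358
  (v10,v1,v2) [-++] → (1.26675, -0.6134, 0)–(0.730982, -0.6134, 0.934892)  len=1.0775

Chained into 1 loop(s):
  loop 1: 8 segments, perimeter = 6.6603
Total perimeter = 6.660


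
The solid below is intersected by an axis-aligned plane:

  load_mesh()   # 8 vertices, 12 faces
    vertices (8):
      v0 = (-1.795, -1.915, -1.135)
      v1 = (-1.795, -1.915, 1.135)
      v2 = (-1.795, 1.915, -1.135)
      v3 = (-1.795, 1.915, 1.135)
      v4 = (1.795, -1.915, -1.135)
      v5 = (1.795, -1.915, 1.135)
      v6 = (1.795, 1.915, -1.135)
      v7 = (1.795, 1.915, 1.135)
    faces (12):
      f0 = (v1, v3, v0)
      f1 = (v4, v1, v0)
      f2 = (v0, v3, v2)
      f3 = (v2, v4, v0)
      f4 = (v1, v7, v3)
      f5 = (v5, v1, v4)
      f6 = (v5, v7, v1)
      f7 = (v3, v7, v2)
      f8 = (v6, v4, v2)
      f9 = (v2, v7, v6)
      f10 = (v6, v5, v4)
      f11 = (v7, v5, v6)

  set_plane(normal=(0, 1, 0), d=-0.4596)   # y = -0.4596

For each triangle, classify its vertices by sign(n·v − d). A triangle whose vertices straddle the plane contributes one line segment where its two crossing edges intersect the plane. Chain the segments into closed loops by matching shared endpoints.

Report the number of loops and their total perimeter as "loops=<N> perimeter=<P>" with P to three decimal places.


Straddling triangles (8 of 12):
  (v1,v3,v0) [-+-] → (-1.795, -0.4596, 1.135)–(-1.795, -0.4596, -0.2724)  len=1.4074
  (v0,v3,v2) [-++] → (-1.795, -0.4596, -0.2724)–(-1.795, -0.4596, -1.135)  len=0.8626
  (v2,v4,v0) [+--] → (0.4308, -0.4596, -1.135)–(-1.795, -0.4596, -1.135)  len=2.2258
  (v1,v7,v3) [-++] → (-0.4308, -0.4596, 1.135)–(-1.795, -0.4596, 1.135)  len=1.3642
  (v5,v7,v1) [-+-] → (1.795, -0.4596, 1.135)–(-0.4308, -0.4596, 1.135)  len=2.2258
  (v6,v4,v2) [+-+] → (1.795, -0.4596, -1.135)–(0.4308, -0.4596, -1.135)  len=1.3642
  (v6,v5,v4) [+--] → (1.795, -0.4596, 0.2724)–(1.795, -0.4596, -1.135)  len=1.4074
  (v7,v5,v6) [+-+] → (1.795, -0.4596, 1.135)–(1.795, -0.4596, 0.2724)  len=0.8626

Chained into 1 loop(s):
  loop 1: 8 segments, perimeter = 11.7200
Total perimeter = 11.720

loops=1 perimeter=11.720


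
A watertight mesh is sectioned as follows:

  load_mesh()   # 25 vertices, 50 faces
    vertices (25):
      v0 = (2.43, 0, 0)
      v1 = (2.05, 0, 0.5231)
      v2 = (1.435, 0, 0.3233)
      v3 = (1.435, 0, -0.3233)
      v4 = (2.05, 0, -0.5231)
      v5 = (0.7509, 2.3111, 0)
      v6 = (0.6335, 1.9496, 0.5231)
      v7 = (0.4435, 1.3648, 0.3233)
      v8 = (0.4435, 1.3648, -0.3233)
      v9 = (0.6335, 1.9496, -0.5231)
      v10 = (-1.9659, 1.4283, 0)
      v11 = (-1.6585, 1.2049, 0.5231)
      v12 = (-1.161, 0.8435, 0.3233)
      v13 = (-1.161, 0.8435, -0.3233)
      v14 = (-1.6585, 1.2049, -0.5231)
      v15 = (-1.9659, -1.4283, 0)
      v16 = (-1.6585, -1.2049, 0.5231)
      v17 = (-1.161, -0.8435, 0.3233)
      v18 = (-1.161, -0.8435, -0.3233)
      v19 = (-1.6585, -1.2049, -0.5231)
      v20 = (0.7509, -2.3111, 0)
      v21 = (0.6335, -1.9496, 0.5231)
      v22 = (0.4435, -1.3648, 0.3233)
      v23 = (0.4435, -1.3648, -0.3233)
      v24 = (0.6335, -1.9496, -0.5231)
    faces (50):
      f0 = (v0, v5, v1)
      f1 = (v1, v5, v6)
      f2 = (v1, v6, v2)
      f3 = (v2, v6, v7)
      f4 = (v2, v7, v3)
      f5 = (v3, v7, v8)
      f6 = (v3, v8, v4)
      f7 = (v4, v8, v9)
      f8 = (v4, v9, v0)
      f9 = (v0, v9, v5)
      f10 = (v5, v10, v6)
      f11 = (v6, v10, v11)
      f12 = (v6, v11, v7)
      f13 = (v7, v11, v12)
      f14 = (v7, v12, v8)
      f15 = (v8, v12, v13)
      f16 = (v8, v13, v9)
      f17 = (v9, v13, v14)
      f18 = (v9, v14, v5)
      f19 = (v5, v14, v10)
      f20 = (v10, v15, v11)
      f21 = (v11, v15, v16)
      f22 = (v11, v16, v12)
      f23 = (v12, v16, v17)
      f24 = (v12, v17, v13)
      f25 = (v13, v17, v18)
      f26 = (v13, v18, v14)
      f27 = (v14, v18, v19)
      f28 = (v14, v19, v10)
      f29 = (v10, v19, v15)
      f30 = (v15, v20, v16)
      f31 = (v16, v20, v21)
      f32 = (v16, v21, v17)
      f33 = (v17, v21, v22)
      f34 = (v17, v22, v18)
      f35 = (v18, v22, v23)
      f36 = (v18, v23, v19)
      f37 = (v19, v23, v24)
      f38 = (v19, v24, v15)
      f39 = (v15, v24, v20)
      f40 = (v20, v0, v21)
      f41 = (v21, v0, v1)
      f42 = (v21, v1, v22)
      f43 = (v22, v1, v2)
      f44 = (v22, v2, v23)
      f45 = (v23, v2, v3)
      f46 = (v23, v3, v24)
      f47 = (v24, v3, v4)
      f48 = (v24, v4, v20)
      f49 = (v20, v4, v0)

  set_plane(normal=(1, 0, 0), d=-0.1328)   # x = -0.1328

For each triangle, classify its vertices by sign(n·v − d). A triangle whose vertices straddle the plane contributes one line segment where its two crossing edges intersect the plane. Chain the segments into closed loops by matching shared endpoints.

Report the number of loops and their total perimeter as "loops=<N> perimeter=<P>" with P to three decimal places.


loops=2 perimeter=5.993

Straddling triangles (20 of 50):
  (v5,v10,v6) [+-+] → (-0.1328, 2.02395, 0)–(-0.1328, 1.79592, 0.368891)  len=0.4337
  (v6,v10,v11) [+--] → (-0.1328, 1.79592, 0.368891)–(-0.1328, 1.70062, 0.5231)  len=0.1813
  (v6,v11,v7) [+-+] → (-0.1328, 1.70062, 0.5231)–(-0.1328, 1.32096, 0.378079)  len=0.4064
  (v7,v11,v12) [+--] → (-0.1328, 1.32096, 0.378079)–(-0.1328, 1.17756, 0.3233)  len=0.1535
  (v7,v12,v8) [+-+] → (-0.1328, 1.17756, 0.3233)–(-0.1328, 1.17756, -0.0910559)  len=0.4144
  (v8,v12,v13) [+--] → (-0.1328, 1.17756, -0.0910559)–(-0.1328, 1.17756, -0.3233)  len=0.2322
  (v8,v13,v9) [+-+] → (-0.1328, 1.17756, -0.3233)–(-0.1328, 1.47727, -0.43778)  len=0.3208
  (v9,v13,v14) [+--] → (-0.1328, 1.47727, -0.43778)–(-0.1328, 1.70062, -0.5231)  len=0.2391
  (v9,v14,v5) [+-+] → (-0.1328, 1.70062, -0.5231)–(-0.1328, 1.90538, -0.191858)  len=0.3894
  (v5,v14,v10) [+--] → (-0.1328, 1.90538, -0.191858)–(-0.1328, 2.02395, 0)  len=0.2255
  (v15,v20,v16) [-+-] → (-0.1328, -2.02395, 0)–(-0.1328, -1.90538, 0.191858)  len=0.2255
  (v16,v20,v21) [-++] → (-0.1328, -1.90538, 0.191858)–(-0.1328, -1.70062, 0.5231)  len=0.3894
  (v16,v21,v17) [-+-] → (-0.1328, -1.70062, 0.5231)–(-0.1328, -1.47727, 0.43778)  len=0.2391
  (v17,v21,v22) [-++] → (-0.1328, -1.47727, 0.43778)–(-0.1328, -1.17756, 0.3233)  len=0.3208
  (v17,v22,v18) [-+-] → (-0.1328, -1.17756, 0.3233)–(-0.1328, -1.17756, 0.0910559)  len=0.2322
  (v18,v22,v23) [-++] → (-0.1328, -1.17756, 0.0910559)–(-0.1328, -1.17756, -0.3233)  len=0.4144
  (v18,v23,v19) [-+-] → (-0.1328, -1.17756, -0.3233)–(-0.1328, -1.32096, -0.378079)  len=0.1535
  (v19,v23,v24) [-++] → (-0.1328, -1.32096, -0.378079)–(-0.1328, -1.70062, -0.5231)  len=0.4064
  (v19,v24,v15) [-+-] → (-0.1328, -1.70062, -0.5231)–(-0.1328, -1.79592, -0.368891)  len=0.1813
  (v15,v24,v20) [-++] → (-0.1328, -1.79592, -0.368891)–(-0.1328, -2.02395, 0)  len=0.4337

Chained into 2 loop(s):
  loop 1: 10 segments, perimeter = 2.9964
  loop 2: 10 segments, perimeter = 2.9964
Total perimeter = 5.993


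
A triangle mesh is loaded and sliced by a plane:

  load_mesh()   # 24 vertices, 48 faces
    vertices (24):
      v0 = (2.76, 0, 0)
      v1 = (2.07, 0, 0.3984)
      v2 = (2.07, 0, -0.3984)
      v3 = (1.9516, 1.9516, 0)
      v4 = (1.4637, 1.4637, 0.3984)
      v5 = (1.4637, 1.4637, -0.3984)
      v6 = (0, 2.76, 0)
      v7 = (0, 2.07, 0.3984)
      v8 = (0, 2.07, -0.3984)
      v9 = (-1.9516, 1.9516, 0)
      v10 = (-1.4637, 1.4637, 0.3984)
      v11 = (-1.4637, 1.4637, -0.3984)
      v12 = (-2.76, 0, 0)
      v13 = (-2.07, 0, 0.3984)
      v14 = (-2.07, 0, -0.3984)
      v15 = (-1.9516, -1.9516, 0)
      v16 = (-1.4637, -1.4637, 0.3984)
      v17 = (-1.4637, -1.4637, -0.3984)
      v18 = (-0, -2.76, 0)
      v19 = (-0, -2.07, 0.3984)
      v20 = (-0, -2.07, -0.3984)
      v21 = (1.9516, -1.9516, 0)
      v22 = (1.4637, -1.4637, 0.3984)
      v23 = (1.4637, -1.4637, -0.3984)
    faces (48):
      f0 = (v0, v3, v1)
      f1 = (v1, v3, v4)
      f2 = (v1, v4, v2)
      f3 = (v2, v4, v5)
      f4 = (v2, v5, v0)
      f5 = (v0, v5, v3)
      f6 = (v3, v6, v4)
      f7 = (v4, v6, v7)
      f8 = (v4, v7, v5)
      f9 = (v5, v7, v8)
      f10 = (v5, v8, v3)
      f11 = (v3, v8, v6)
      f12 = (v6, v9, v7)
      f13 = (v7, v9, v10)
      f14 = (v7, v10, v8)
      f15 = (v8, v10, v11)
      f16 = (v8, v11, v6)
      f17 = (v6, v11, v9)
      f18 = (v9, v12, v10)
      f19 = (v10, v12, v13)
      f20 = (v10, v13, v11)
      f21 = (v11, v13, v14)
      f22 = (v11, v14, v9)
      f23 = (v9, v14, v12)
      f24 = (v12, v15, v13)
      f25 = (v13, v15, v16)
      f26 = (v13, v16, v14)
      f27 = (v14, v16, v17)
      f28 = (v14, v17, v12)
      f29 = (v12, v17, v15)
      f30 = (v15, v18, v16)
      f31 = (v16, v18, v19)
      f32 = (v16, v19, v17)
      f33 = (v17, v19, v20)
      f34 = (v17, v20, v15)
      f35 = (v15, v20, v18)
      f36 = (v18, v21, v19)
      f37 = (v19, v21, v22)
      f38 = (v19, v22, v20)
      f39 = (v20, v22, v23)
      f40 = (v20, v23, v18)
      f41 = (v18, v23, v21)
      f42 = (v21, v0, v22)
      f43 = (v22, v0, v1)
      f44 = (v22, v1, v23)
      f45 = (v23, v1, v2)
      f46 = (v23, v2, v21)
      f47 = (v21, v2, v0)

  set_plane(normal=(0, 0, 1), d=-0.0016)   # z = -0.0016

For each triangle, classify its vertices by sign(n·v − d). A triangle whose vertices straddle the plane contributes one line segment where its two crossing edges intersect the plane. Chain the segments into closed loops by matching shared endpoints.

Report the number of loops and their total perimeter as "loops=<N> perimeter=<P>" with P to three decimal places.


loops=2 perimeter=29.557

Straddling triangles (32 of 48):
  (v1,v4,v2) [++-] → (1.76807, 0.728911, -0.0016)–(2.07, 0, -0.0016)  len=0.7890
  (v2,v4,v5) [-+-] → (1.76807, 0.728911, -0.0016)–(1.4637, 1.4637, -0.0016)  len=0.7953
  (v2,v5,v0) [--+] → (2.75479, 0.00587831, -0.0016)–(2.75723, 0, -0.0016)  len=0.0064
  (v0,v5,v3) [+-+] → (2.75479, 0.00587831, -0.0016)–(1.94964, 1.94964, -0.0016)  len=2.1039
  (v4,v7,v5) [++-] → (0.734789, 1.76563, -0.0016)–(1.4637, 1.4637, -0.0016)  len=0.7890
  (v5,v7,v8) [-+-] → (0.734789, 1.76563, -0.0016)–(0, 2.07, -0.0016)  len=0.7953
  (v5,v8,v3) [--+] → (1.94376, 1.95208, -0.0016)–(1.94964, 1.94964, -0.0016)  len=0.0064
  (v3,v8,v6) [+-+] → (1.94376, 1.95208, -0.0016)–(0, 2.75723, -0.0016)  len=2.1039
  (v7,v10,v8) [++-] → (-0.728911, 1.76807, -0.0016)–(0, 2.07, -0.0016)  len=0.7890
  (v8,v10,v11) [-+-] → (-0.728911, 1.76807, -0.0016)–(-1.4637, 1.4637, -0.0016)  len=0.7953
  (v8,v11,v6) [--+] → (-0.00587831, 2.75479, -0.0016)–(0, 2.75723, -0.0016)  len=0.0064
  (v6,v11,v9) [+-+] → (-0.00587831, 2.75479, -0.0016)–(-1.94964, 1.94964, -0.0016)  len=2.1039
  (v10,v13,v11) [++-] → (-1.76563, 0.734789, -0.0016)–(-1.4637, 1.4637, -0.0016)  len=0.7890
  (v11,v13,v14) [-+-] → (-1.76563, 0.734789, -0.0016)–(-2.07, 0, -0.0016)  len=0.7953
  (v11,v14,v9) [--+] → (-1.95208, 1.94376, -0.0016)–(-1.94964, 1.94964, -0.0016)  len=0.0064
  (v9,v14,v12) [+-+] → (-1.95208, 1.94376, -0.0016)–(-2.75723, 0, -0.0016)  len=2.1039
  (v13,v16,v14) [++-] → (-1.76807, -0.728911, -0.0016)–(-2.07, 0, -0.0016)  len=0.7890
  (v14,v16,v17) [-+-] → (-1.76807, -0.728911, -0.0016)–(-1.4637, -1.4637, -0.0016)  len=0.7953
  (v14,v17,v12) [--+] → (-2.75479, -0.00587831, -0.0016)–(-2.75723, 0, -0.0016)  len=0.0064
  (v12,v17,v15) [+-+] → (-2.75479, -0.00587831, -0.0016)–(-1.94964, -1.94964, -0.0016)  len=2.1039
  (v16,v19,v17) [++-] → (-0.734789, -1.76563, -0.0016)–(-1.4637, -1.4637, -0.0016)  len=0.7890
  (v17,v19,v20) [-+-] → (-0.734789, -1.76563, -0.0016)–(0, -2.07, -0.0016)  len=0.7953
  (v17,v20,v15) [--+] → (-1.94376, -1.95208, -0.0016)–(-1.94964, -1.94964, -0.0016)  len=0.0064
  (v15,v20,v18) [+-+] → (-1.94376, -1.95208, -0.0016)–(0, -2.75723, -0.0016)  len=2.1039
  (v19,v22,v20) [++-] → (0.728911, -1.76807, -0.0016)–(0, -2.07, -0.0016)  len=0.7890
  (v20,v22,v23) [-+-] → (0.728911, -1.76807, -0.0016)–(1.4637, -1.4637, -0.0016)  len=0.7953
  (v20,v23,v18) [--+] → (0.00587831, -2.75479, -0.0016)–(0, -2.75723, -0.0016)  len=0.0064
  (v18,v23,v21) [+-+] → (0.00587831, -2.75479, -0.0016)–(1.94964, -1.94964, -0.0016)  len=2.1039
  (v22,v1,v23) [++-] → (1.76563, -0.734789, -0.0016)–(1.4637, -1.4637, -0.0016)  len=0.7890
  (v23,v1,v2) [-+-] → (1.76563, -0.734789, -0.0016)–(2.07, 0, -0.0016)  len=0.7953
  (v23,v2,v21) [--+] → (1.95208, -1.94376, -0.0016)–(1.94964, -1.94964, -0.0016)  len=0.0064
  (v21,v2,v0) [+-+] → (1.95208, -1.94376, -0.0016)–(2.75723, 0, -0.0016)  len=2.1039

Chained into 2 loop(s):
  loop 1: 16 segments, perimeter = 12.6744
  loop 2: 16 segments, perimeter = 16.8823
Total perimeter = 29.557
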